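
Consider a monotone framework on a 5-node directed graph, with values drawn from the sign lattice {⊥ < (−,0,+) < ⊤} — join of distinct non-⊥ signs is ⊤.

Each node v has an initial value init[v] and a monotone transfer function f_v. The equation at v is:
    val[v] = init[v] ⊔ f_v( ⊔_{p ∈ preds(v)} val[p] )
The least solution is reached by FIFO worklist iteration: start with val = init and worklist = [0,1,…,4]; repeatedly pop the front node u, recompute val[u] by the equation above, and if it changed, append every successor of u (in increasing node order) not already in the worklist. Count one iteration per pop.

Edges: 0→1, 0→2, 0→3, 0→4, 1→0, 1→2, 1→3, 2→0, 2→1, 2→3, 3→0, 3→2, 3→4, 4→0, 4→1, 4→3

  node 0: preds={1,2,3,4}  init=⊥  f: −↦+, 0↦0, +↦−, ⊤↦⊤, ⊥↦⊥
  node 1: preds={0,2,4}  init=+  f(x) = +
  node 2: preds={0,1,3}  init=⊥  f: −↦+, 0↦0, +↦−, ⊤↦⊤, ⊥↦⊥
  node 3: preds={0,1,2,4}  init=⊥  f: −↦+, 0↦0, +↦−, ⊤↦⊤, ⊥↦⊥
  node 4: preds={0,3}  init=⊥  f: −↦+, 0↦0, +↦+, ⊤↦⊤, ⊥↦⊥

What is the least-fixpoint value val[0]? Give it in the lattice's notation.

⊤

Worklist (10 pops):
  #1 pop 0: in=+ → − (was ⊥); enqueue []
  #2 pop 1: in=− → + (no change)
  #3 pop 2: in=⊤ → ⊤ (was ⊥); enqueue [0,1]
  #4 pop 3: in=⊤ → ⊤ (was ⊥); enqueue [2]
  #5 pop 4: in=⊤ → ⊤ (was ⊥); enqueue [3]
  #6 pop 0: in=⊤ → ⊤ (was −); enqueue [4]
  #7 pop 1: in=⊤ → + (no change)
  #8 pop 2: in=⊤ → ⊤ (no change)
  #9 pop 3: in=⊤ → ⊤ (no change)
  #10 pop 4: in=⊤ → ⊤ (no change)

Fixpoint:
  val[0] = ⊤
  val[1] = +
  val[2] = ⊤
  val[3] = ⊤
  val[4] = ⊤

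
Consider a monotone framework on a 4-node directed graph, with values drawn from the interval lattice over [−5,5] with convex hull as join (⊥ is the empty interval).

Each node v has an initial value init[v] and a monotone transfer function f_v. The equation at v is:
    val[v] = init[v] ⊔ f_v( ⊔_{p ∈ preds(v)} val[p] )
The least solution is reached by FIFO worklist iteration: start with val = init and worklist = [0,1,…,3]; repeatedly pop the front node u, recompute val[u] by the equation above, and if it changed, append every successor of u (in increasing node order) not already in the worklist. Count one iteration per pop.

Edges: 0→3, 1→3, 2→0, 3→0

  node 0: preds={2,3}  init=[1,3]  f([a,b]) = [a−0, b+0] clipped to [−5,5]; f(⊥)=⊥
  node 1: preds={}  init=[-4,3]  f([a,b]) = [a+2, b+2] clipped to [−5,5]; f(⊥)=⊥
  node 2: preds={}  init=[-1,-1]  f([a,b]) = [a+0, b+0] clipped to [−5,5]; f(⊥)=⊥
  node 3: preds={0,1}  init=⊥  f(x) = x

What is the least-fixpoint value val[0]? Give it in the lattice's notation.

[-4,3]

Worklist (6 pops):
  #1 pop 0: in=[-1,-1] → [-1,3] (was [1,3]); enqueue []
  #2 pop 1: in=⊥ → [-4,3] (no change)
  #3 pop 2: in=⊥ → [-1,-1] (no change)
  #4 pop 3: in=[-4,3] → [-4,3] (was ⊥); enqueue [0]
  #5 pop 0: in=[-4,3] → [-4,3] (was [-1,3]); enqueue [3]
  #6 pop 3: in=[-4,3] → [-4,3] (no change)

Fixpoint:
  val[0] = [-4,3]
  val[1] = [-4,3]
  val[2] = [-1,-1]
  val[3] = [-4,3]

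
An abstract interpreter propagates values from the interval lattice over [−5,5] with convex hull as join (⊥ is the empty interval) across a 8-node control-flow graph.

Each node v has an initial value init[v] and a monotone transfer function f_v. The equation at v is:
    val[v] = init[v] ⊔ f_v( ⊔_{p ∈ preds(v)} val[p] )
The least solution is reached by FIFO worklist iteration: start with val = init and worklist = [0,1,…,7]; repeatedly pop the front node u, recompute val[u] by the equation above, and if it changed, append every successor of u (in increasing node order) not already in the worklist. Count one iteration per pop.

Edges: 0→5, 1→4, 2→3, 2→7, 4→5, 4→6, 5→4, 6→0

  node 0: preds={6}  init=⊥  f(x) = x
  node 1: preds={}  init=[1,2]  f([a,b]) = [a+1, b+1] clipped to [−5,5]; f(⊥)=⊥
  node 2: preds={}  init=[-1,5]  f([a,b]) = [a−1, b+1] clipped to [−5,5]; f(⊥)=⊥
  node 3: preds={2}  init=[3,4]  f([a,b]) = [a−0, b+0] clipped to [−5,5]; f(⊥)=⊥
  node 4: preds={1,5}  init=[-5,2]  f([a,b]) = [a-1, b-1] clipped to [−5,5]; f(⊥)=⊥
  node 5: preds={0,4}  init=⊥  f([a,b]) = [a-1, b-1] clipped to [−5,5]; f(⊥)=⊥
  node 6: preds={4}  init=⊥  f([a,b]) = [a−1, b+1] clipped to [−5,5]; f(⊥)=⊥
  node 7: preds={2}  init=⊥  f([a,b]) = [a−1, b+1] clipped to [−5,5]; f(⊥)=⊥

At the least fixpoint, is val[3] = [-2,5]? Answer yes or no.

no

Trace (12 dequeues):
  [1] u=0 | in ⊥ | out ⊥ | ==
  [2] u=1 | in ⊥ | out [1,2] | ==
  [3] u=2 | in ⊥ | out [-1,5] | ==
  [4] u=3 | in [-1,5] | out [-1,5] | prev [3,4] | push {}
  [5] u=4 | in [1,2] | out [-5,2] | ==
  [6] u=5 | in [-5,2] | out [-5,1] | prev ⊥ | push {4}
  [7] u=6 | in [-5,2] | out [-5,3] | prev ⊥ | push {0}
  [8] u=7 | in [-1,5] | out [-2,5] | prev ⊥ | push {}
  [9] u=4 | in [-5,2] | out [-5,2] | ==
  [10] u=0 | in [-5,3] | out [-5,3] | prev ⊥ | push {5}
  [11] u=5 | in [-5,3] | out [-5,2] | prev [-5,1] | push {4}
  [12] u=4 | in [-5,2] | out [-5,2] | ==

Converged values:
  [0] [-5,3]
  [1] [1,2]
  [2] [-1,5]
  [3] [-1,5]
  [4] [-5,2]
  [5] [-5,2]
  [6] [-5,3]
  [7] [-2,5]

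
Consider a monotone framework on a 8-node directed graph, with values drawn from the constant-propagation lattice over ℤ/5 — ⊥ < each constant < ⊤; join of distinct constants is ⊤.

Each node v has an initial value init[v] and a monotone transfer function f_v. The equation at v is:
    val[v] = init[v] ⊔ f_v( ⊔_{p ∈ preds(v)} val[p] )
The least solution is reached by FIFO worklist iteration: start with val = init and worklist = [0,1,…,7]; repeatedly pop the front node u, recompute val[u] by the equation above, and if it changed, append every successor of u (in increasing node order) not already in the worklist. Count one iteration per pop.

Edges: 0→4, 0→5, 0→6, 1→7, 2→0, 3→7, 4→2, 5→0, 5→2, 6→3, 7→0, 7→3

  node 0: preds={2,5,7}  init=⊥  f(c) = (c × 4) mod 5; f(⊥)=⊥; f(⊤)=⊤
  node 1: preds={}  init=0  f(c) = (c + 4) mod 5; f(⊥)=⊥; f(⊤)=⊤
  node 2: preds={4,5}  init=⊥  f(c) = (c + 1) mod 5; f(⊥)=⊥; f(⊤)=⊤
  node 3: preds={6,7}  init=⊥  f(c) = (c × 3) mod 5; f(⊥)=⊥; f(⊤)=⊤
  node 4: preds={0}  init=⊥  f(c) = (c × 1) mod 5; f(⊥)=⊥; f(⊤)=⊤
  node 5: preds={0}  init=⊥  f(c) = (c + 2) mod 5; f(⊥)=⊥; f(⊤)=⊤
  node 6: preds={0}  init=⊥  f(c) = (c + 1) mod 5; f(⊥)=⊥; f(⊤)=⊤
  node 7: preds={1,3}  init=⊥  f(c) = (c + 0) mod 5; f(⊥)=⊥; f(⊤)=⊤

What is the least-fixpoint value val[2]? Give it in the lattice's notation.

⊤

Trace (24 dequeues):
  [1] u=0 | in ⊥ | out ⊥ | ==
  [2] u=1 | in ⊥ | out 0 | ==
  [3] u=2 | in ⊥ | out ⊥ | ==
  [4] u=3 | in ⊥ | out ⊥ | ==
  [5] u=4 | in ⊥ | out ⊥ | ==
  [6] u=5 | in ⊥ | out ⊥ | ==
  [7] u=6 | in ⊥ | out ⊥ | ==
  [8] u=7 | in 0 | out 0 | prev ⊥ | push {0,3}
  [9] u=0 | in 0 | out 0 | prev ⊥ | push {4,5,6}
  [10] u=3 | in 0 | out 0 | prev ⊥ | push {7}
  [11] u=4 | in 0 | out 0 | prev ⊥ | push {2}
  [12] u=5 | in 0 | out 2 | prev ⊥ | push {0}
  [13] u=6 | in 0 | out 1 | prev ⊥ | push {3}
  [14] u=7 | in 0 | out 0 | ==
  [15] u=2 | in ⊤ | out ⊤ | prev ⊥ | push {}
  [16] u=0 | in ⊤ | out ⊤ | prev 0 | push {4,5,6}
  [17] u=3 | in ⊤ | out ⊤ | prev 0 | push {7}
  [18] u=4 | in ⊤ | out ⊤ | prev 0 | push {2}
  [19] u=5 | in ⊤ | out ⊤ | prev 2 | push {0}
  [20] u=6 | in ⊤ | out ⊤ | prev 1 | push {3}
  [21] u=7 | in ⊤ | out ⊤ | prev 0 | push {}
  [22] u=2 | in ⊤ | out ⊤ | ==
  [23] u=0 | in ⊤ | out ⊤ | ==
  [24] u=3 | in ⊤ | out ⊤ | ==

Converged values:
  [0] ⊤
  [1] 0
  [2] ⊤
  [3] ⊤
  [4] ⊤
  [5] ⊤
  [6] ⊤
  [7] ⊤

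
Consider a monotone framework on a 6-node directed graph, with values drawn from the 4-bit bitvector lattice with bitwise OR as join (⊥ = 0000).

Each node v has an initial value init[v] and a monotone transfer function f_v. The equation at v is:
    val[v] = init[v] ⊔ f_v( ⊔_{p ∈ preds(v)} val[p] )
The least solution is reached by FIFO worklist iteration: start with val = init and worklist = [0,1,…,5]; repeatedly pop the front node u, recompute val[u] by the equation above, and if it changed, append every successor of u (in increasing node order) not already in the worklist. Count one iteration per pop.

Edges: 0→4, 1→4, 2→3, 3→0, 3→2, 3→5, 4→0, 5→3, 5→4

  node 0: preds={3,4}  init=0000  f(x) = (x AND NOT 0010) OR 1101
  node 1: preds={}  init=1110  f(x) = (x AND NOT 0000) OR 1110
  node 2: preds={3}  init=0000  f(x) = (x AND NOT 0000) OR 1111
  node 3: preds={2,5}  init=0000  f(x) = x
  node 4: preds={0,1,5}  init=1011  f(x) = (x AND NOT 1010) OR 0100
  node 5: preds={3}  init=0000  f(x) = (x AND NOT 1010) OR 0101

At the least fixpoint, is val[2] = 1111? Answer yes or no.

yes

Trace (10 dequeues):
  [1] u=0 | in 1011 | out 1101 | prev 0000 | push {}
  [2] u=1 | in 0000 | out 1110 | ==
  [3] u=2 | in 0000 | out 1111 | prev 0000 | push {}
  [4] u=3 | in 1111 | out 1111 | prev 0000 | push {0,2}
  [5] u=4 | in 1111 | out 1111 | prev 1011 | push {}
  [6] u=5 | in 1111 | out 0101 | prev 0000 | push {3,4}
  [7] u=0 | in 1111 | out 1101 | ==
  [8] u=2 | in 1111 | out 1111 | ==
  [9] u=3 | in 1111 | out 1111 | ==
  [10] u=4 | in 1111 | out 1111 | ==

Converged values:
  [0] 1101
  [1] 1110
  [2] 1111
  [3] 1111
  [4] 1111
  [5] 0101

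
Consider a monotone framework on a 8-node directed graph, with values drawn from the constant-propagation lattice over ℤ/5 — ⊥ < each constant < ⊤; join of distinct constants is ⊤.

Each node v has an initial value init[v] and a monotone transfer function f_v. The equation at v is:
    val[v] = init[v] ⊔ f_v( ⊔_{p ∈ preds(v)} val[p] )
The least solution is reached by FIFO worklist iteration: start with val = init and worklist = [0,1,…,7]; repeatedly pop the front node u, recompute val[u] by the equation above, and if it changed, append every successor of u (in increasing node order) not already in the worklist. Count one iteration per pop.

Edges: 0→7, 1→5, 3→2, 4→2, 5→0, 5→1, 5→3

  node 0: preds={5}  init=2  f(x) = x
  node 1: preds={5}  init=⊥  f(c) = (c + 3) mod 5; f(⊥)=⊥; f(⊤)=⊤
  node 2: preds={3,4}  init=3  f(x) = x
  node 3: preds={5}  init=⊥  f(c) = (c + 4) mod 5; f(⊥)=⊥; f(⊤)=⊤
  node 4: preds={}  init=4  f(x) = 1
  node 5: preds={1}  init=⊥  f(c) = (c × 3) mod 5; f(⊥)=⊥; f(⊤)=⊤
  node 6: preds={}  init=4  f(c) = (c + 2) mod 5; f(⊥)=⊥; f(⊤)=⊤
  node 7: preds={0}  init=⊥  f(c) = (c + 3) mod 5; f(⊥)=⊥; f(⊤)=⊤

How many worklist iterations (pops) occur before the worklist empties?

Worklist (9 pops):
  #1 pop 0: in=⊥ → 2 (no change)
  #2 pop 1: in=⊥ → ⊥ (no change)
  #3 pop 2: in=4 → ⊤ (was 3); enqueue []
  #4 pop 3: in=⊥ → ⊥ (no change)
  #5 pop 4: in=⊥ → ⊤ (was 4); enqueue [2]
  #6 pop 5: in=⊥ → ⊥ (no change)
  #7 pop 6: in=⊥ → 4 (no change)
  #8 pop 7: in=2 → 0 (was ⊥); enqueue []
  #9 pop 2: in=⊤ → ⊤ (no change)

Fixpoint:
  val[0] = 2
  val[1] = ⊥
  val[2] = ⊤
  val[3] = ⊥
  val[4] = ⊤
  val[5] = ⊥
  val[6] = 4
  val[7] = 0

9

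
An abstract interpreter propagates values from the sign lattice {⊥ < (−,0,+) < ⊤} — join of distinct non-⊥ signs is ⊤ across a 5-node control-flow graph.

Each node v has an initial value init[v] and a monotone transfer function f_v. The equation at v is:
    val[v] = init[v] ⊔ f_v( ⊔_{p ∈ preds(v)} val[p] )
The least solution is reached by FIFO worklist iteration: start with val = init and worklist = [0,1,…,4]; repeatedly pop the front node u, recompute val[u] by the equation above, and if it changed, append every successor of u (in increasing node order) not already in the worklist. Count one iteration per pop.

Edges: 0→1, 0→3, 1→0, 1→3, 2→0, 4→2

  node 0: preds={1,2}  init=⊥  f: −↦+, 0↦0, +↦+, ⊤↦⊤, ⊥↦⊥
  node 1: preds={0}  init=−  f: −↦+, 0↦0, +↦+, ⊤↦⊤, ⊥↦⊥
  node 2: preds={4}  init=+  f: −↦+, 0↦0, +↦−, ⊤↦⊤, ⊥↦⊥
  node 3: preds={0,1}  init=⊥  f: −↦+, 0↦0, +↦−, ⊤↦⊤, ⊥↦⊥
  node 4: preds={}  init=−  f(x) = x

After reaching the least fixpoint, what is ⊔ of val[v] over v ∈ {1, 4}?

⊤

Trace (6 dequeues):
  [1] u=0 | in ⊤ | out ⊤ | prev ⊥ | push {}
  [2] u=1 | in ⊤ | out ⊤ | prev − | push {0}
  [3] u=2 | in − | out + | ==
  [4] u=3 | in ⊤ | out ⊤ | prev ⊥ | push {}
  [5] u=4 | in ⊥ | out − | ==
  [6] u=0 | in ⊤ | out ⊤ | ==

Converged values:
  [0] ⊤
  [1] ⊤
  [2] +
  [3] ⊤
  [4] −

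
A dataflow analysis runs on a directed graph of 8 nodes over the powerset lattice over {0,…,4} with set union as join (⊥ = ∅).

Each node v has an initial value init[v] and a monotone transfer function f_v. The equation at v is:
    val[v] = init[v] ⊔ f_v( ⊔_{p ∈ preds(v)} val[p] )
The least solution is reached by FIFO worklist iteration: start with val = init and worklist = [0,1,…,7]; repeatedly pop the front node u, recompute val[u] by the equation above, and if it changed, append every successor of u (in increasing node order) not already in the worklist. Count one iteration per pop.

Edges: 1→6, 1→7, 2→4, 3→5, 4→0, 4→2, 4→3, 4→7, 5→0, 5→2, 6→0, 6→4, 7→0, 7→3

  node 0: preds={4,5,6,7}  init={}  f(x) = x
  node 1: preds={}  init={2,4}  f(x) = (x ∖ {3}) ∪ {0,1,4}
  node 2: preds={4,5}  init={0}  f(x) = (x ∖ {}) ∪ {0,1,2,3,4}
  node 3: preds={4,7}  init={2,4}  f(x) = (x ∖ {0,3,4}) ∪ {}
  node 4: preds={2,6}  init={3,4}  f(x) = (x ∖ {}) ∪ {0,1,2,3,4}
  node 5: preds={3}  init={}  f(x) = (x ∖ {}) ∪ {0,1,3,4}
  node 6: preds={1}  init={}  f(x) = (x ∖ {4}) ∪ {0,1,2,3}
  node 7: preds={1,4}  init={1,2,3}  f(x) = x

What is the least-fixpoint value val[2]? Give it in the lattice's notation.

{0,1,2,3,4}

Iteration log — 12 steps:
  step 1. node 0  ⊔preds={1,2,3,4}  new={1,2,3,4}  old={}  +wl: 
  step 2. node 1  ⊔preds={}  new={0,1,2,4}  old={2,4}  +wl: 
  step 3. node 2  ⊔preds={3,4}  new={0,1,2,3,4}  old={0}  +wl: 
  step 4. node 3  ⊔preds={1,2,3,4}  new={1,2,4}  old={2,4}  +wl: 
  step 5. node 4  ⊔preds={0,1,2,3,4}  new={0,1,2,3,4}  old={3,4}  +wl: 0,2,3
  step 6. node 5  ⊔preds={1,2,4}  new={0,1,2,3,4}  old={}  +wl: 
  step 7. node 6  ⊔preds={0,1,2,4}  new={0,1,2,3}  old={}  +wl: 4
  step 8. node 7  ⊔preds={0,1,2,3,4}  new={0,1,2,3,4}  old={1,2,3}  +wl: 
  step 9. node 0  ⊔preds={0,1,2,3,4}  new={0,1,2,3,4}  old={1,2,3,4}  +wl: 
  step 10. node 2  ⊔preds={0,1,2,3,4}  new={0,1,2,3,4}  stable
  step 11. node 3  ⊔preds={0,1,2,3,4}  new={1,2,4}  stable
  step 12. node 4  ⊔preds={0,1,2,3,4}  new={0,1,2,3,4}  stable

Least fixpoint reached:
  node 0: {0,1,2,3,4}
  node 1: {0,1,2,4}
  node 2: {0,1,2,3,4}
  node 3: {1,2,4}
  node 4: {0,1,2,3,4}
  node 5: {0,1,2,3,4}
  node 6: {0,1,2,3}
  node 7: {0,1,2,3,4}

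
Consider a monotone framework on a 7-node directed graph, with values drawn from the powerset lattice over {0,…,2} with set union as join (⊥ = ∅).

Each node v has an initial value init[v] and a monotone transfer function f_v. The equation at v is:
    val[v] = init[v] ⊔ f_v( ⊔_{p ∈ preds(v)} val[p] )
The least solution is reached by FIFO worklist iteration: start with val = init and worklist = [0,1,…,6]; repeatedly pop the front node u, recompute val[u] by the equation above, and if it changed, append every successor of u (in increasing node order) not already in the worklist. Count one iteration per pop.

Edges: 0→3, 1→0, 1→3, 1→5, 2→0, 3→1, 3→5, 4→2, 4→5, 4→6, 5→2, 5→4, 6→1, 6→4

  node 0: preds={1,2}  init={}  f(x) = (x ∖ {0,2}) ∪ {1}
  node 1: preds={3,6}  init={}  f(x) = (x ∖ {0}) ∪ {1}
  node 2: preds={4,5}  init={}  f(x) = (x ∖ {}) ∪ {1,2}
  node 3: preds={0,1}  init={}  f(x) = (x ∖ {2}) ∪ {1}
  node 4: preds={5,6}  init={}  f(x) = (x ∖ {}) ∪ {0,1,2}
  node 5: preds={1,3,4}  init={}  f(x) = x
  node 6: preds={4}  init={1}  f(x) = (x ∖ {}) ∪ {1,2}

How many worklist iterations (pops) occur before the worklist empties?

14

Trace (14 dequeues):
  [1] u=0 | in {} | out {1} | prev {} | push {}
  [2] u=1 | in {1} | out {1} | prev {} | push {0}
  [3] u=2 | in {} | out {1,2} | prev {} | push {}
  [4] u=3 | in {1} | out {1} | prev {} | push {1}
  [5] u=4 | in {1} | out {0,1,2} | prev {} | push {2}
  [6] u=5 | in {0,1,2} | out {0,1,2} | prev {} | push {4}
  [7] u=6 | in {0,1,2} | out {0,1,2} | prev {1} | push {}
  [8] u=0 | in {1,2} | out {1} | ==
  [9] u=1 | in {0,1,2} | out {1,2} | prev {1} | push {0,3,5}
  [10] u=2 | in {0,1,2} | out {0,1,2} | prev {1,2} | push {}
  [11] u=4 | in {0,1,2} | out {0,1,2} | ==
  [12] u=0 | in {0,1,2} | out {1} | ==
  [13] u=3 | in {1,2} | out {1} | ==
  [14] u=5 | in {0,1,2} | out {0,1,2} | ==

Converged values:
  [0] {1}
  [1] {1,2}
  [2] {0,1,2}
  [3] {1}
  [4] {0,1,2}
  [5] {0,1,2}
  [6] {0,1,2}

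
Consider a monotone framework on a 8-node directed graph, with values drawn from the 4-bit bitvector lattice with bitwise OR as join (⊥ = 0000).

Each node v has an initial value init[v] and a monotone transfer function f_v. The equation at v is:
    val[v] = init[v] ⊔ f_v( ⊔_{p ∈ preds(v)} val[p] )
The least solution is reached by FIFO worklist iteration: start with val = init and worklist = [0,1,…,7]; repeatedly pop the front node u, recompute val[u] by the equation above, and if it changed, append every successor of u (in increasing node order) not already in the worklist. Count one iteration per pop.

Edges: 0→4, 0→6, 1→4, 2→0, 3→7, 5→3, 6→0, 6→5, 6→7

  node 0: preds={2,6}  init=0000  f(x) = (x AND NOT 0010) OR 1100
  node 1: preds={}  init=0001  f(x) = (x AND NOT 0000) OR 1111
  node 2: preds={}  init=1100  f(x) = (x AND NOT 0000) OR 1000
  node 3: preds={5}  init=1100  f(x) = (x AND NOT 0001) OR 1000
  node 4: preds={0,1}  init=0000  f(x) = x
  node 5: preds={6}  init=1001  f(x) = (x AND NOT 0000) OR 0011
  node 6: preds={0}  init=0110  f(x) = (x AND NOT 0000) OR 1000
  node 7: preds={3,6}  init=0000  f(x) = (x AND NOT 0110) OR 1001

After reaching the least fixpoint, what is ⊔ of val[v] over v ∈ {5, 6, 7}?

1111

Worklist (12 pops):
  #1 pop 0: in=1110 → 1100 (was 0000); enqueue []
  #2 pop 1: in=0000 → 1111 (was 0001); enqueue []
  #3 pop 2: in=0000 → 1100 (no change)
  #4 pop 3: in=1001 → 1100 (no change)
  #5 pop 4: in=1111 → 1111 (was 0000); enqueue []
  #6 pop 5: in=0110 → 1111 (was 1001); enqueue [3]
  #7 pop 6: in=1100 → 1110 (was 0110); enqueue [0,5]
  #8 pop 7: in=1110 → 1001 (was 0000); enqueue []
  #9 pop 3: in=1111 → 1110 (was 1100); enqueue [7]
  #10 pop 0: in=1110 → 1100 (no change)
  #11 pop 5: in=1110 → 1111 (no change)
  #12 pop 7: in=1110 → 1001 (no change)

Fixpoint:
  val[0] = 1100
  val[1] = 1111
  val[2] = 1100
  val[3] = 1110
  val[4] = 1111
  val[5] = 1111
  val[6] = 1110
  val[7] = 1001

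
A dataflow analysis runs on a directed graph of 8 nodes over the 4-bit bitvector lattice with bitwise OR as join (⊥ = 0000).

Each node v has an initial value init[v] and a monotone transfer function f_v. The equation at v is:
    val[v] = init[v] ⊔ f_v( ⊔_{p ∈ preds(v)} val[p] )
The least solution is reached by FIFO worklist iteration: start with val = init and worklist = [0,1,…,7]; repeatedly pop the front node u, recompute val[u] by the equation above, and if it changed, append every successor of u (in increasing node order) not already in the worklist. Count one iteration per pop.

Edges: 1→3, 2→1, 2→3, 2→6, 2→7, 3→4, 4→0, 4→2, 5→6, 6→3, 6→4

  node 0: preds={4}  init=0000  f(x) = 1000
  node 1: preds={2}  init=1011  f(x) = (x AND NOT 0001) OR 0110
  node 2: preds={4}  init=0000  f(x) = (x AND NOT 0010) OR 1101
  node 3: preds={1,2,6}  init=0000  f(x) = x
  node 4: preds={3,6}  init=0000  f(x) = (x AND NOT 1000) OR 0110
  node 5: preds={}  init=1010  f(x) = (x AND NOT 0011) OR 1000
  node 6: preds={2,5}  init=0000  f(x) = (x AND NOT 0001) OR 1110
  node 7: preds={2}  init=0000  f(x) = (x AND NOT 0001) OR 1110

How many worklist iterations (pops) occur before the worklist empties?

Iteration log — 13 steps:
  step 1. node 0  ⊔preds=0000  new=1000  old=0000  +wl: 
  step 2. node 1  ⊔preds=0000  new=1111  old=1011  +wl: 
  step 3. node 2  ⊔preds=0000  new=1101  old=0000  +wl: 1
  step 4. node 3  ⊔preds=1111  new=1111  old=0000  +wl: 
  step 5. node 4  ⊔preds=1111  new=0111  old=0000  +wl: 0,2
  step 6. node 5  ⊔preds=0000  new=1010  stable
  step 7. node 6  ⊔preds=1111  new=1110  old=0000  +wl: 3,4
  step 8. node 7  ⊔preds=1101  new=1110  old=0000  +wl: 
  step 9. node 1  ⊔preds=1101  new=1111  stable
  step 10. node 0  ⊔preds=0111  new=1000  stable
  step 11. node 2  ⊔preds=0111  new=1101  stable
  step 12. node 3  ⊔preds=1111  new=1111  stable
  step 13. node 4  ⊔preds=1111  new=0111  stable

Least fixpoint reached:
  node 0: 1000
  node 1: 1111
  node 2: 1101
  node 3: 1111
  node 4: 0111
  node 5: 1010
  node 6: 1110
  node 7: 1110

13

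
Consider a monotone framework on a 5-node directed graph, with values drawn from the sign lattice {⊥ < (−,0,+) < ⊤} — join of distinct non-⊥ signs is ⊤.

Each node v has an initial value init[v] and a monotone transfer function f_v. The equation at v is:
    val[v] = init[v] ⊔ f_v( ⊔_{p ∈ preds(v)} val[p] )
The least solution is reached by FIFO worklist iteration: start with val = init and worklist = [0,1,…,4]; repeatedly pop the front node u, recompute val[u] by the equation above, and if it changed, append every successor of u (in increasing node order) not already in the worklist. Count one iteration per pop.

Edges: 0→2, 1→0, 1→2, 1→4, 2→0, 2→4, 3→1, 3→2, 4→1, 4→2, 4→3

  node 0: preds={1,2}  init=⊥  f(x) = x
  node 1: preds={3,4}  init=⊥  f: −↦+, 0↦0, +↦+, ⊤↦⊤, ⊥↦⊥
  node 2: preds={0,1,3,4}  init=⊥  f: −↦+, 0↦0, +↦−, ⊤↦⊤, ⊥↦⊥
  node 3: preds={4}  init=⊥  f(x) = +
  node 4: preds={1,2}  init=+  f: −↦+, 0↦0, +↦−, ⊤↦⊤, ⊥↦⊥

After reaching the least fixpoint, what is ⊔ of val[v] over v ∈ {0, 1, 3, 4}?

⊤

Worklist (11 pops):
  #1 pop 0: in=⊥ → ⊥ (no change)
  #2 pop 1: in=+ → + (was ⊥); enqueue [0]
  #3 pop 2: in=+ → − (was ⊥); enqueue []
  #4 pop 3: in=+ → + (was ⊥); enqueue [1,2]
  #5 pop 4: in=⊤ → ⊤ (was +); enqueue [3]
  #6 pop 0: in=⊤ → ⊤ (was ⊥); enqueue []
  #7 pop 1: in=⊤ → ⊤ (was +); enqueue [0,4]
  #8 pop 2: in=⊤ → ⊤ (was −); enqueue []
  #9 pop 3: in=⊤ → + (no change)
  #10 pop 0: in=⊤ → ⊤ (no change)
  #11 pop 4: in=⊤ → ⊤ (no change)

Fixpoint:
  val[0] = ⊤
  val[1] = ⊤
  val[2] = ⊤
  val[3] = +
  val[4] = ⊤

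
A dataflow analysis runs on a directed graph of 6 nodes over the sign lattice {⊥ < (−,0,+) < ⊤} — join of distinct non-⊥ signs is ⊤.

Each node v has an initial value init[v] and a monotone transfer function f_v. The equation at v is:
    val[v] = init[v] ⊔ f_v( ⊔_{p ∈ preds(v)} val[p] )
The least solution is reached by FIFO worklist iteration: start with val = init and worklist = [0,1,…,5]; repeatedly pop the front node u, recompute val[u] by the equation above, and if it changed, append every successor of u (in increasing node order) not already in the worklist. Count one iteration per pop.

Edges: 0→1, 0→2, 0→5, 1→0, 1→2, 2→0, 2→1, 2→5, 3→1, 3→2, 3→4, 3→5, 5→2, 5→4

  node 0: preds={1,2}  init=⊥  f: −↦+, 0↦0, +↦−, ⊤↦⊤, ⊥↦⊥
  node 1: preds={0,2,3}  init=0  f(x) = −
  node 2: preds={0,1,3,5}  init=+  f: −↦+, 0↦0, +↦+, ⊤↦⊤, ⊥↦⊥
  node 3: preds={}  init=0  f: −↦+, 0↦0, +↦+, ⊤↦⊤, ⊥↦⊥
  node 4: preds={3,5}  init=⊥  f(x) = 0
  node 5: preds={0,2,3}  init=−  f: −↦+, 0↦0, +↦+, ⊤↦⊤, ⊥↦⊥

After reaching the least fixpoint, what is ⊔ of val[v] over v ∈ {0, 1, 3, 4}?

Trace (10 dequeues):
  [1] u=0 | in ⊤ | out ⊤ | prev ⊥ | push {}
  [2] u=1 | in ⊤ | out ⊤ | prev 0 | push {0}
  [3] u=2 | in ⊤ | out ⊤ | prev + | push {1}
  [4] u=3 | in ⊥ | out 0 | ==
  [5] u=4 | in ⊤ | out 0 | prev ⊥ | push {}
  [6] u=5 | in ⊤ | out ⊤ | prev − | push {2,4}
  [7] u=0 | in ⊤ | out ⊤ | ==
  [8] u=1 | in ⊤ | out ⊤ | ==
  [9] u=2 | in ⊤ | out ⊤ | ==
  [10] u=4 | in ⊤ | out 0 | ==

Converged values:
  [0] ⊤
  [1] ⊤
  [2] ⊤
  [3] 0
  [4] 0
  [5] ⊤

⊤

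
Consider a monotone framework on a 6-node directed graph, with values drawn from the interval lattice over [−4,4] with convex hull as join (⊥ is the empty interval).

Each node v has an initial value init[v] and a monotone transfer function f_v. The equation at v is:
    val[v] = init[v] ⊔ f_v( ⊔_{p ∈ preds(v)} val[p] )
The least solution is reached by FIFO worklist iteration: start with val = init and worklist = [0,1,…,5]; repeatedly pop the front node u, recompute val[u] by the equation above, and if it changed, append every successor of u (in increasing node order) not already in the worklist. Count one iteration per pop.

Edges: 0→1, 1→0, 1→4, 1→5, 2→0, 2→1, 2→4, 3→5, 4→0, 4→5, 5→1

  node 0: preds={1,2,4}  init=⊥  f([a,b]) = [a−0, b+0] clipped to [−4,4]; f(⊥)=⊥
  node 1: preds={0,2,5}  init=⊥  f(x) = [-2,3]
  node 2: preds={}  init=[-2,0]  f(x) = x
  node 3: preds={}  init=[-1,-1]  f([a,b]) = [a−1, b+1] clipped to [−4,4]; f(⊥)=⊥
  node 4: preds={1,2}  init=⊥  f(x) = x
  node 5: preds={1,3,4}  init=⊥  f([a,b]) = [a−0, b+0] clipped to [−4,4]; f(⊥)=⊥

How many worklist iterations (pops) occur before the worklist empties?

Trace (8 dequeues):
  [1] u=0 | in [-2,0] | out [-2,0] | prev ⊥ | push {}
  [2] u=1 | in [-2,0] | out [-2,3] | prev ⊥ | push {0}
  [3] u=2 | in ⊥ | out [-2,0] | ==
  [4] u=3 | in ⊥ | out [-1,-1] | ==
  [5] u=4 | in [-2,3] | out [-2,3] | prev ⊥ | push {}
  [6] u=5 | in [-2,3] | out [-2,3] | prev ⊥ | push {1}
  [7] u=0 | in [-2,3] | out [-2,3] | prev [-2,0] | push {}
  [8] u=1 | in [-2,3] | out [-2,3] | ==

Converged values:
  [0] [-2,3]
  [1] [-2,3]
  [2] [-2,0]
  [3] [-1,-1]
  [4] [-2,3]
  [5] [-2,3]

8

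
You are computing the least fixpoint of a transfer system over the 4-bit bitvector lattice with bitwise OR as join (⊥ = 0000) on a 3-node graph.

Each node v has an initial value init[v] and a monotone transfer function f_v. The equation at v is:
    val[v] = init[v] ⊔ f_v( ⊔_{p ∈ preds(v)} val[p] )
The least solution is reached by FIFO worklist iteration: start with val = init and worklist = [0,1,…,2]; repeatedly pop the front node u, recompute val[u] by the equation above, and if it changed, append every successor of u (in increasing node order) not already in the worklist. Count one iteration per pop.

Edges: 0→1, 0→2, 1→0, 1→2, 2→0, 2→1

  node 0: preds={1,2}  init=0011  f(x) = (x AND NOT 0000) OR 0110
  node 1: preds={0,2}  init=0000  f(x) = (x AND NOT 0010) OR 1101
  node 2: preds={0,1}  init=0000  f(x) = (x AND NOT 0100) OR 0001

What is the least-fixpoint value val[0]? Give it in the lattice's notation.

Worklist (6 pops):
  #1 pop 0: in=0000 → 0111 (was 0011); enqueue []
  #2 pop 1: in=0111 → 1101 (was 0000); enqueue [0]
  #3 pop 2: in=1111 → 1011 (was 0000); enqueue [1]
  #4 pop 0: in=1111 → 1111 (was 0111); enqueue [2]
  #5 pop 1: in=1111 → 1101 (no change)
  #6 pop 2: in=1111 → 1011 (no change)

Fixpoint:
  val[0] = 1111
  val[1] = 1101
  val[2] = 1011

1111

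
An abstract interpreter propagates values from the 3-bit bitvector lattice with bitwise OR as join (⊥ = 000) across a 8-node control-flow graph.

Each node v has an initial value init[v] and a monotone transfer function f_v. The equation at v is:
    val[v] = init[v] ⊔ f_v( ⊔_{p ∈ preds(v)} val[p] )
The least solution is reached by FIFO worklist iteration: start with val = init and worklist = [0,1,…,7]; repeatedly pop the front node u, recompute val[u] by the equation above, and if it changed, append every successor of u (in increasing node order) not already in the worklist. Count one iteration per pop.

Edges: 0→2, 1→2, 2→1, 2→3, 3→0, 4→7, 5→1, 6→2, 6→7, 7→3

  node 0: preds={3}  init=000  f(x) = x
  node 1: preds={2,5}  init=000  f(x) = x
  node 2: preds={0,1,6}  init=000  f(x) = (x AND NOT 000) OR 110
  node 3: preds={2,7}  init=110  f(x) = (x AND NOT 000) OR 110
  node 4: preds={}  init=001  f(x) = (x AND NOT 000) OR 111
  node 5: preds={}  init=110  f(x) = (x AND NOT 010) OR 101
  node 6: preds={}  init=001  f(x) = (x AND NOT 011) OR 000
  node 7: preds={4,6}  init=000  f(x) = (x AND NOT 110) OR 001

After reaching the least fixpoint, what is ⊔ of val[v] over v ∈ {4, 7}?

Trace (12 dequeues):
  [1] u=0 | in 110 | out 110 | prev 000 | push {}
  [2] u=1 | in 110 | out 110 | prev 000 | push {}
  [3] u=2 | in 111 | out 111 | prev 000 | push {1}
  [4] u=3 | in 111 | out 111 | prev 110 | push {0}
  [5] u=4 | in 000 | out 111 | prev 001 | push {}
  [6] u=5 | in 000 | out 111 | prev 110 | push {}
  [7] u=6 | in 000 | out 001 | ==
  [8] u=7 | in 111 | out 001 | prev 000 | push {3}
  [9] u=1 | in 111 | out 111 | prev 110 | push {2}
  [10] u=0 | in 111 | out 111 | prev 110 | push {}
  [11] u=3 | in 111 | out 111 | ==
  [12] u=2 | in 111 | out 111 | ==

Converged values:
  [0] 111
  [1] 111
  [2] 111
  [3] 111
  [4] 111
  [5] 111
  [6] 001
  [7] 001

111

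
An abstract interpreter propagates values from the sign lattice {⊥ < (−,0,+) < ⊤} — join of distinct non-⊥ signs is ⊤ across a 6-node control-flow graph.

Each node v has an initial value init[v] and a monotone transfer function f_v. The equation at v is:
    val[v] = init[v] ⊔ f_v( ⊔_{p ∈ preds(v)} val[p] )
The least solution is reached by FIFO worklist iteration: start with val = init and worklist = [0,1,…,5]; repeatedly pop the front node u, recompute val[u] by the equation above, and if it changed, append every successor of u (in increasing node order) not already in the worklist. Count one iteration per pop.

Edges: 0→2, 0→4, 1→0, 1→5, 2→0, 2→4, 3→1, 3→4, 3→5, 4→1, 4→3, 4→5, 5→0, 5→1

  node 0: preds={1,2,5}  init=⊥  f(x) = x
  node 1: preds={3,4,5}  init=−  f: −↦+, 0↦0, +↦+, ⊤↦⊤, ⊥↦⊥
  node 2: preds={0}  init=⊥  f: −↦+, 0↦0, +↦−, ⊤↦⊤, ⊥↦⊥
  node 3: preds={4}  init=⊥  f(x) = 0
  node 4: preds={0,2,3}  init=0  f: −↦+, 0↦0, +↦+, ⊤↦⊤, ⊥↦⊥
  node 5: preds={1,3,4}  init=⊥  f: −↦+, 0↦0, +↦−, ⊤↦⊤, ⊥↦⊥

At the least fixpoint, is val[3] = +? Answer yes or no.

no

Worklist (12 pops):
  #1 pop 0: in=− → − (was ⊥); enqueue []
  #2 pop 1: in=0 → ⊤ (was −); enqueue [0]
  #3 pop 2: in=− → + (was ⊥); enqueue []
  #4 pop 3: in=0 → 0 (was ⊥); enqueue [1]
  #5 pop 4: in=⊤ → ⊤ (was 0); enqueue [3]
  #6 pop 5: in=⊤ → ⊤ (was ⊥); enqueue []
  #7 pop 0: in=⊤ → ⊤ (was −); enqueue [2,4]
  #8 pop 1: in=⊤ → ⊤ (no change)
  #9 pop 3: in=⊤ → 0 (no change)
  #10 pop 2: in=⊤ → ⊤ (was +); enqueue [0]
  #11 pop 4: in=⊤ → ⊤ (no change)
  #12 pop 0: in=⊤ → ⊤ (no change)

Fixpoint:
  val[0] = ⊤
  val[1] = ⊤
  val[2] = ⊤
  val[3] = 0
  val[4] = ⊤
  val[5] = ⊤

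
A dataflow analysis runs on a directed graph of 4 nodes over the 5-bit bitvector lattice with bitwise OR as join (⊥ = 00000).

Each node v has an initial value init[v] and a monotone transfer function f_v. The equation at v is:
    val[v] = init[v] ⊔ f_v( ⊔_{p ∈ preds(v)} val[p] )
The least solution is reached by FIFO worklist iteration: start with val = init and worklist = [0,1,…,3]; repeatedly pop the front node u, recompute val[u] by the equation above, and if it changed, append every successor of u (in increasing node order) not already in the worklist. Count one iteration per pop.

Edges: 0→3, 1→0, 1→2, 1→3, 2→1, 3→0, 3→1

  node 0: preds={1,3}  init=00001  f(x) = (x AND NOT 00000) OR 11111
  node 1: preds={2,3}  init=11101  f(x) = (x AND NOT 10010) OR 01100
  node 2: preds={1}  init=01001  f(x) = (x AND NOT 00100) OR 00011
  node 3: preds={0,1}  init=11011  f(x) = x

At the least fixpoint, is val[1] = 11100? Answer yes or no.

no

Worklist (6 pops):
  #1 pop 0: in=11111 → 11111 (was 00001); enqueue []
  #2 pop 1: in=11011 → 11101 (no change)
  #3 pop 2: in=11101 → 11011 (was 01001); enqueue [1]
  #4 pop 3: in=11111 → 11111 (was 11011); enqueue [0]
  #5 pop 1: in=11111 → 11101 (no change)
  #6 pop 0: in=11111 → 11111 (no change)

Fixpoint:
  val[0] = 11111
  val[1] = 11101
  val[2] = 11011
  val[3] = 11111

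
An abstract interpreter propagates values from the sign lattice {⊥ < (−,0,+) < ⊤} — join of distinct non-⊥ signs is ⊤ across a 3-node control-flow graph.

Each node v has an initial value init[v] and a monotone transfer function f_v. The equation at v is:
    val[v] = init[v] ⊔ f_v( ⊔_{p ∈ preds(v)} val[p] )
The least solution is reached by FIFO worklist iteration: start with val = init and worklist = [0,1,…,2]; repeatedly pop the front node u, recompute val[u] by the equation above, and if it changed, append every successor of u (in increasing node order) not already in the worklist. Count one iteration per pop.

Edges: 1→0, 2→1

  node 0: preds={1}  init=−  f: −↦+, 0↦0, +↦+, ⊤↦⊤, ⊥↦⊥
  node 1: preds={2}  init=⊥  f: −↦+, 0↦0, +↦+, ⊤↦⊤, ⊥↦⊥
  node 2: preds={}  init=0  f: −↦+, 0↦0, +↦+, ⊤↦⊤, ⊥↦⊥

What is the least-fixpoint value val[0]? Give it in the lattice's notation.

⊤

Iteration log — 4 steps:
  step 1. node 0  ⊔preds=⊥  new=−  stable
  step 2. node 1  ⊔preds=0  new=0  old=⊥  +wl: 0
  step 3. node 2  ⊔preds=⊥  new=0  stable
  step 4. node 0  ⊔preds=0  new=⊤  old=−  +wl: 

Least fixpoint reached:
  node 0: ⊤
  node 1: 0
  node 2: 0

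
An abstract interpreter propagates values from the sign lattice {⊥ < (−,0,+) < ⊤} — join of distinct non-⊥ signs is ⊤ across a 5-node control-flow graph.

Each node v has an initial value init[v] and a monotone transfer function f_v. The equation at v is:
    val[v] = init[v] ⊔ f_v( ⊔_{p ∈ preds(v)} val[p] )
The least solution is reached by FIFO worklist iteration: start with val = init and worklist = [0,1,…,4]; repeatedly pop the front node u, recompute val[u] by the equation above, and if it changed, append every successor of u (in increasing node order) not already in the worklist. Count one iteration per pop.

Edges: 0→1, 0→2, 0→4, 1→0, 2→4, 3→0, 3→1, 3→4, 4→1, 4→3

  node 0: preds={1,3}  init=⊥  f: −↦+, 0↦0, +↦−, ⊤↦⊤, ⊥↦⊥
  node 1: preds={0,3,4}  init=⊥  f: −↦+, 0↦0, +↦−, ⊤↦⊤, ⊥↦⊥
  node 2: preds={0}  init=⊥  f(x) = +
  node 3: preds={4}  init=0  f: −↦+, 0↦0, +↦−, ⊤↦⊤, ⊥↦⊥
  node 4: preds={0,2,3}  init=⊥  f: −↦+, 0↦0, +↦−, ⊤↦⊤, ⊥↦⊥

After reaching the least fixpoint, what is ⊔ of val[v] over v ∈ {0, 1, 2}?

Trace (12 dequeues):
  [1] u=0 | in 0 | out 0 | prev ⊥ | push {}
  [2] u=1 | in 0 | out 0 | prev ⊥ | push {0}
  [3] u=2 | in 0 | out + | prev ⊥ | push {}
  [4] u=3 | in ⊥ | out 0 | ==
  [5] u=4 | in ⊤ | out ⊤ | prev ⊥ | push {1,3}
  [6] u=0 | in 0 | out 0 | ==
  [7] u=1 | in ⊤ | out ⊤ | prev 0 | push {0}
  [8] u=3 | in ⊤ | out ⊤ | prev 0 | push {1,4}
  [9] u=0 | in ⊤ | out ⊤ | prev 0 | push {2}
  [10] u=1 | in ⊤ | out ⊤ | ==
  [11] u=4 | in ⊤ | out ⊤ | ==
  [12] u=2 | in ⊤ | out + | ==

Converged values:
  [0] ⊤
  [1] ⊤
  [2] +
  [3] ⊤
  [4] ⊤

⊤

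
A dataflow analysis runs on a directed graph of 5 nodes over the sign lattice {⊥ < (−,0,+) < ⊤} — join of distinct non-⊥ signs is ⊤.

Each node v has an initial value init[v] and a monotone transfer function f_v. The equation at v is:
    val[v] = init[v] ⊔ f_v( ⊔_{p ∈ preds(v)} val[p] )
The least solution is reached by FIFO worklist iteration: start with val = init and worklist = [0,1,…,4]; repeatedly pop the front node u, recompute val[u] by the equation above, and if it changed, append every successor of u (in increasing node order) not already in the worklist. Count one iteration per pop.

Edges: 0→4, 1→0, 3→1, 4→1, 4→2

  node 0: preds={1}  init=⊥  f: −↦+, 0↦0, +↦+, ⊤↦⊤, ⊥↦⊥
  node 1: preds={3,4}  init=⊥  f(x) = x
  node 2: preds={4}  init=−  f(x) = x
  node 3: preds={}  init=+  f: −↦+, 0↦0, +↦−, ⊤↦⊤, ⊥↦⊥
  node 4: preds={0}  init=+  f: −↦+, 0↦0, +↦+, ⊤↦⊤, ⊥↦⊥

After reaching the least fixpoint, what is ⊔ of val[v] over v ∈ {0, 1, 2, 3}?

Iteration log — 7 steps:
  step 1. node 0  ⊔preds=⊥  new=⊥  stable
  step 2. node 1  ⊔preds=+  new=+  old=⊥  +wl: 0
  step 3. node 2  ⊔preds=+  new=⊤  old=−  +wl: 
  step 4. node 3  ⊔preds=⊥  new=+  stable
  step 5. node 4  ⊔preds=⊥  new=+  stable
  step 6. node 0  ⊔preds=+  new=+  old=⊥  +wl: 4
  step 7. node 4  ⊔preds=+  new=+  stable

Least fixpoint reached:
  node 0: +
  node 1: +
  node 2: ⊤
  node 3: +
  node 4: +

⊤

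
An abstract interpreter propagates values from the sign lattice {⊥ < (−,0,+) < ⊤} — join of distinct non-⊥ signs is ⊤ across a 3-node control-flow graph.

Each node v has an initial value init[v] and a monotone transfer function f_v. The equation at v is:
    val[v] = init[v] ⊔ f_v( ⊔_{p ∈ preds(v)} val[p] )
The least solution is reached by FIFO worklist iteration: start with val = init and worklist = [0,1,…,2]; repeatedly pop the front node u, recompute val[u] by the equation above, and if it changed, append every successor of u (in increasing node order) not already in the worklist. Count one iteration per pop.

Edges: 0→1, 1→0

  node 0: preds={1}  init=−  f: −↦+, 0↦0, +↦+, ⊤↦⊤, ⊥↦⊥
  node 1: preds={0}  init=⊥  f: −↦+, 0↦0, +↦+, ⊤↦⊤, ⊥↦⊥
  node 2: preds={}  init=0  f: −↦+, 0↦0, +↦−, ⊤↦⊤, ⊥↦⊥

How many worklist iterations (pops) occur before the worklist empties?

6

Iteration log — 6 steps:
  step 1. node 0  ⊔preds=⊥  new=−  stable
  step 2. node 1  ⊔preds=−  new=+  old=⊥  +wl: 0
  step 3. node 2  ⊔preds=⊥  new=0  stable
  step 4. node 0  ⊔preds=+  new=⊤  old=−  +wl: 1
  step 5. node 1  ⊔preds=⊤  new=⊤  old=+  +wl: 0
  step 6. node 0  ⊔preds=⊤  new=⊤  stable

Least fixpoint reached:
  node 0: ⊤
  node 1: ⊤
  node 2: 0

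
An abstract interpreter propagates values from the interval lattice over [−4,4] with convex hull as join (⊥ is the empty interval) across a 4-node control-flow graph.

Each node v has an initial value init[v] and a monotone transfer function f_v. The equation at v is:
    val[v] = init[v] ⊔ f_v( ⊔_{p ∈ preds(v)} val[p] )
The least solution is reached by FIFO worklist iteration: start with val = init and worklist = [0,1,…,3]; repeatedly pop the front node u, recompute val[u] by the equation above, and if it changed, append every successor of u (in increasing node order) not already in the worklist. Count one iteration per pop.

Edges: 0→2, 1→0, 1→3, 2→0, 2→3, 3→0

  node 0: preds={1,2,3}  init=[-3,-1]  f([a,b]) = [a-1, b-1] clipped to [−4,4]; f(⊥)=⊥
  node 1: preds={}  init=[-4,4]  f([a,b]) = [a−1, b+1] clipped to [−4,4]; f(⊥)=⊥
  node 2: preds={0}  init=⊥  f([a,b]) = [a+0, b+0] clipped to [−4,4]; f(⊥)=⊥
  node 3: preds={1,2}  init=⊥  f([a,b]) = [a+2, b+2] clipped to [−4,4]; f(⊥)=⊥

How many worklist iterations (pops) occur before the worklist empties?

5

Trace (5 dequeues):
  [1] u=0 | in [-4,4] | out [-4,3] | prev [-3,-1] | push {}
  [2] u=1 | in ⊥ | out [-4,4] | ==
  [3] u=2 | in [-4,3] | out [-4,3] | prev ⊥ | push {0}
  [4] u=3 | in [-4,4] | out [-2,4] | prev ⊥ | push {}
  [5] u=0 | in [-4,4] | out [-4,3] | ==

Converged values:
  [0] [-4,3]
  [1] [-4,4]
  [2] [-4,3]
  [3] [-2,4]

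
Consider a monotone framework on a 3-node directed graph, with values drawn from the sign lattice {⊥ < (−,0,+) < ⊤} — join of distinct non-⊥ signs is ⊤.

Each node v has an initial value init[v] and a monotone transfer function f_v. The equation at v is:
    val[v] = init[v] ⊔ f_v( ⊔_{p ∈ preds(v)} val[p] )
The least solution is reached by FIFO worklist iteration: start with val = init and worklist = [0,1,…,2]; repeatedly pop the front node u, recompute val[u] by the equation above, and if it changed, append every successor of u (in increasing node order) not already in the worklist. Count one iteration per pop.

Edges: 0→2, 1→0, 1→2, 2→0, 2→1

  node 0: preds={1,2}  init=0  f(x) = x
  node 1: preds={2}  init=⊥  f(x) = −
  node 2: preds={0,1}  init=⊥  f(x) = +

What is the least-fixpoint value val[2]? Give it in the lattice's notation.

Iteration log — 6 steps:
  step 1. node 0  ⊔preds=⊥  new=0  stable
  step 2. node 1  ⊔preds=⊥  new=−  old=⊥  +wl: 0
  step 3. node 2  ⊔preds=⊤  new=+  old=⊥  +wl: 1
  step 4. node 0  ⊔preds=⊤  new=⊤  old=0  +wl: 2
  step 5. node 1  ⊔preds=+  new=−  stable
  step 6. node 2  ⊔preds=⊤  new=+  stable

Least fixpoint reached:
  node 0: ⊤
  node 1: −
  node 2: +

+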